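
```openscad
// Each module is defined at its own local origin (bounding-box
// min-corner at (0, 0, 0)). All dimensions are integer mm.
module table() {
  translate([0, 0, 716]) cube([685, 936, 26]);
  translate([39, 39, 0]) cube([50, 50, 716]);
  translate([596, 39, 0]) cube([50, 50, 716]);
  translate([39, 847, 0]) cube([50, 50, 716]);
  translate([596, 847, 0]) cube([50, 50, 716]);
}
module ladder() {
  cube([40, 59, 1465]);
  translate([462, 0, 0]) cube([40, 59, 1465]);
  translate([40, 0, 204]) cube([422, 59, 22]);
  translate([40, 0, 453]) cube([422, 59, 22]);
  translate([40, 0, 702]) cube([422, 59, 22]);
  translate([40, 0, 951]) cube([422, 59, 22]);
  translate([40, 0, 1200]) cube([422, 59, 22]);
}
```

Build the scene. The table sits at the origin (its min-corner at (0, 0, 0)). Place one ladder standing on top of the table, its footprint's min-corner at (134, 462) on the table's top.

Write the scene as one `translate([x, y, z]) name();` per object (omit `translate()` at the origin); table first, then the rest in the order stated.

table();
translate([134, 462, 742]) ladder();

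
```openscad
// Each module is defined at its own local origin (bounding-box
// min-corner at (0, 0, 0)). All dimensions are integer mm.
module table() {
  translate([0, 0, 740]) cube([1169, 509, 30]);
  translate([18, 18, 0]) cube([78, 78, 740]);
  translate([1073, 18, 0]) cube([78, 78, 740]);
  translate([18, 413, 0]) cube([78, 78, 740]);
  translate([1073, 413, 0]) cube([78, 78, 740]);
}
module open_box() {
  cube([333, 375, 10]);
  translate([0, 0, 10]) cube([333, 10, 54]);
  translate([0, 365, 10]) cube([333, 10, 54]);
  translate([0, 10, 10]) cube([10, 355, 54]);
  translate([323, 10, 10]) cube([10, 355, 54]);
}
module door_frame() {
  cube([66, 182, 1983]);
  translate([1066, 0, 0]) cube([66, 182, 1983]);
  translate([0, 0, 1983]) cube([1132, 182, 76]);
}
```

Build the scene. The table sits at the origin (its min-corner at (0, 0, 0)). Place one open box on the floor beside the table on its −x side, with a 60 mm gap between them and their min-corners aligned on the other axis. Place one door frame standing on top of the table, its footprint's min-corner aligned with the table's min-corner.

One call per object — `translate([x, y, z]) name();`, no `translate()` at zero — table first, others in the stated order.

table();
translate([-393, 0, 0]) open_box();
translate([0, 0, 770]) door_frame();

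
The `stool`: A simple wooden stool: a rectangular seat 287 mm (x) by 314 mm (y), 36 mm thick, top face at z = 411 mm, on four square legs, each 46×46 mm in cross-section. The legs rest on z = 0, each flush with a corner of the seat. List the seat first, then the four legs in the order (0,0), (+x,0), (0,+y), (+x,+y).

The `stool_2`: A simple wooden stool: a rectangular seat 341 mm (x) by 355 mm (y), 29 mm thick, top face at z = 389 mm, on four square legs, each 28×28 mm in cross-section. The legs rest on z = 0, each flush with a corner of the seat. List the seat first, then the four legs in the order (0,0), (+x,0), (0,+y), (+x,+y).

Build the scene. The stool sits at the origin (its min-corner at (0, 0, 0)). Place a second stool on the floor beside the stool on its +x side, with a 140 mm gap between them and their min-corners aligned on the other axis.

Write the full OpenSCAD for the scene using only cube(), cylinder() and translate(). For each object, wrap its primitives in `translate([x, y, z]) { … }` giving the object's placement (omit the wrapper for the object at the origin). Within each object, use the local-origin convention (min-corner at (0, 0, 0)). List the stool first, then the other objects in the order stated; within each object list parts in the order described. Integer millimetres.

translate([0, 0, 375]) cube([287, 314, 36]);
cube([46, 46, 375]);
translate([241, 0, 0]) cube([46, 46, 375]);
translate([0, 268, 0]) cube([46, 46, 375]);
translate([241, 268, 0]) cube([46, 46, 375]);
translate([427, 0, 0]) {
  translate([0, 0, 360]) cube([341, 355, 29]);
  cube([28, 28, 360]);
  translate([313, 0, 0]) cube([28, 28, 360]);
  translate([0, 327, 0]) cube([28, 28, 360]);
  translate([313, 327, 0]) cube([28, 28, 360]);
}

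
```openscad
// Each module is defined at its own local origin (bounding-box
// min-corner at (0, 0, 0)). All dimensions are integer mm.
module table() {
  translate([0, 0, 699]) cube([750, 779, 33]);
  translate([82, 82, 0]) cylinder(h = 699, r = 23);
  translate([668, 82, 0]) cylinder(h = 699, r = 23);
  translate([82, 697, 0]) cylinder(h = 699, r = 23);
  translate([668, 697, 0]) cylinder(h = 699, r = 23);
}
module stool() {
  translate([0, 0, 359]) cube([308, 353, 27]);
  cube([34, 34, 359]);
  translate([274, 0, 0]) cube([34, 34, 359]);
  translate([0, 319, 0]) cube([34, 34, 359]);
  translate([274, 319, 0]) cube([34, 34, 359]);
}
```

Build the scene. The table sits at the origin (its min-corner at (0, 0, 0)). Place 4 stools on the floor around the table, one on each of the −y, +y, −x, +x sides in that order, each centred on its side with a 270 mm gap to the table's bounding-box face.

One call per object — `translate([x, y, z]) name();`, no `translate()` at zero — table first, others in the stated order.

table();
translate([221, -623, 0]) stool();
translate([221, 1049, 0]) stool();
translate([-578, 213, 0]) stool();
translate([1020, 213, 0]) stool();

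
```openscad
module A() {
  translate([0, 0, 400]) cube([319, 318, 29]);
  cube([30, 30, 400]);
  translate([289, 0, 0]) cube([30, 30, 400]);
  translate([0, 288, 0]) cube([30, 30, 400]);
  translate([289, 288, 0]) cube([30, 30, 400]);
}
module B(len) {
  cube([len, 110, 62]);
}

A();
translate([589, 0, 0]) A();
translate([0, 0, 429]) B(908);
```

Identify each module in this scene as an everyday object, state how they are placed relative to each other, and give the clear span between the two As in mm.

A is a stool. B is a beam. A beam spans the tops of two stools. The clear span between the two stools is 270 mm.

Second stool starts at x = 589; first ends at x = 319; clear span = 589 − 319 = 270 mm.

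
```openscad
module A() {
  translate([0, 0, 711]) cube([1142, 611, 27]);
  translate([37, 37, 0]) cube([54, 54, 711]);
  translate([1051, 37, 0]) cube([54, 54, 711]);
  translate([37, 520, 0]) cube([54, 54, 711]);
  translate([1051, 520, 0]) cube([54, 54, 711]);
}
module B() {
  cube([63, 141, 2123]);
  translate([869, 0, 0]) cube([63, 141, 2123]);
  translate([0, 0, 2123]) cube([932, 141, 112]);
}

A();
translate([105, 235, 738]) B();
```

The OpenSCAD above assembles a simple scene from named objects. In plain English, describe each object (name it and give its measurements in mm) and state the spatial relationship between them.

A is a table: top 1142 mm (x) × 611 mm (y), 27 mm thick, upper face at z = 738 mm, on four 54×54 mm square legs, each inset 37 mm from the nearest pair of top edges, running from z = 0 to the bottom of the top.

B is a door frame. The clear opening is 806 mm wide and 2123 mm high. Two 63 mm wide jambs, 141 mm deep, stand either side of the opening from the floor to the top of the opening. A 112 mm thick head sits across the top of both jambs, spanning the full outside width of the frame.

The door frame is on top of the table, centred.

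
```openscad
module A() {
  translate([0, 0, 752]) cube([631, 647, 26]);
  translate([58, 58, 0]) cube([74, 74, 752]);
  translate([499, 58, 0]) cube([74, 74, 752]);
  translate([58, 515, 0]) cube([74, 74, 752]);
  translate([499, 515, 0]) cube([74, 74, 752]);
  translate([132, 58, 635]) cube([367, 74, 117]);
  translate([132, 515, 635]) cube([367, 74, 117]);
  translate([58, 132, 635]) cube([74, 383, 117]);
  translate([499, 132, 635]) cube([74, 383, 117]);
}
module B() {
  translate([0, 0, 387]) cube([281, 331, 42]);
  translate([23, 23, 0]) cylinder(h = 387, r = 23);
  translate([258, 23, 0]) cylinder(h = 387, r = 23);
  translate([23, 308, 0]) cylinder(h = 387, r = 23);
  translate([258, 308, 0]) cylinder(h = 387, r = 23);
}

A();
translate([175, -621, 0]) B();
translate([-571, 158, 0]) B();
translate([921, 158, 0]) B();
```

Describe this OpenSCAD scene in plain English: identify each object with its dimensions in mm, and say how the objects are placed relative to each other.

A is a table with a 631×647 mm rectangular top, 26 mm thick, top surface at z = 778 mm, supported by four 74×74 mm square legs, each inset 58 mm from the nearest pair of top edges, running from the floor. Four apron rails, 74 mm thick and 117 mm tall, run between adjacent legs with their top edges flush with the underside of the top and their outer faces flush with the legs' outer faces.

B is a simple wooden stool: a rectangular seat 281 mm (x) by 331 mm (y), 42 mm thick, top face at z = 429 mm, on four round legs, each 46 mm in diameter. The legs rest on z = 0, each leg's axis is inset half a diameter from the nearest pair of seat edges (so the leg's bounding box is flush with the corner).

Three stools sit around the table at the −y, −x, +x sides.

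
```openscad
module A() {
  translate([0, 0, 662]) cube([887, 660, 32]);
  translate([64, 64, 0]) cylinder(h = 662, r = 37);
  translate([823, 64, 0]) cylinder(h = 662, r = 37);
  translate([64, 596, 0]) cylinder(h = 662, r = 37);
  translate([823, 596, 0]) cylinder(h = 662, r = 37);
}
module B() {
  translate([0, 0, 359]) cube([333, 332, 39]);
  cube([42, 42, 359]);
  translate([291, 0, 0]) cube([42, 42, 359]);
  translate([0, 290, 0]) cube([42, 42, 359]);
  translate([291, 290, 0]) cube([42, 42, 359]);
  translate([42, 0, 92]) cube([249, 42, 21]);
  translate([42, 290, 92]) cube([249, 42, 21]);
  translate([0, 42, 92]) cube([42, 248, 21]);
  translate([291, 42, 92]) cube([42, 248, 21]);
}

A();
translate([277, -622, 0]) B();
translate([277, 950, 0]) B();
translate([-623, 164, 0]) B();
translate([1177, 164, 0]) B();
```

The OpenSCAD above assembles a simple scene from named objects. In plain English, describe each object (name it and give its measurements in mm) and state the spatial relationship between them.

A is a table with a 887×660 mm rectangular top, 32 mm thick, top surface at z = 694 mm, supported by four round legs of 74 mm diameter, each leg's bounding box inset 27 mm from the nearest pair of top edges, running from the floor.

B is a four-legged stool. The seat is a 333×332×39 mm slab whose top surface is at z = 398 mm; four square legs, each 42×42 mm in cross-section, run from the floor (z = 0) to the underside of the seat, each flush with a corner of the seat. Four stretchers, 42 mm wide and 21 mm tall, connect adjacent legs with their undersides at z = 92 mm, each running between the inner faces of the legs it joins and aligned with the legs' outer faces on the other axis.

Four stools sit around the table at the −y, +y, −x, +x sides.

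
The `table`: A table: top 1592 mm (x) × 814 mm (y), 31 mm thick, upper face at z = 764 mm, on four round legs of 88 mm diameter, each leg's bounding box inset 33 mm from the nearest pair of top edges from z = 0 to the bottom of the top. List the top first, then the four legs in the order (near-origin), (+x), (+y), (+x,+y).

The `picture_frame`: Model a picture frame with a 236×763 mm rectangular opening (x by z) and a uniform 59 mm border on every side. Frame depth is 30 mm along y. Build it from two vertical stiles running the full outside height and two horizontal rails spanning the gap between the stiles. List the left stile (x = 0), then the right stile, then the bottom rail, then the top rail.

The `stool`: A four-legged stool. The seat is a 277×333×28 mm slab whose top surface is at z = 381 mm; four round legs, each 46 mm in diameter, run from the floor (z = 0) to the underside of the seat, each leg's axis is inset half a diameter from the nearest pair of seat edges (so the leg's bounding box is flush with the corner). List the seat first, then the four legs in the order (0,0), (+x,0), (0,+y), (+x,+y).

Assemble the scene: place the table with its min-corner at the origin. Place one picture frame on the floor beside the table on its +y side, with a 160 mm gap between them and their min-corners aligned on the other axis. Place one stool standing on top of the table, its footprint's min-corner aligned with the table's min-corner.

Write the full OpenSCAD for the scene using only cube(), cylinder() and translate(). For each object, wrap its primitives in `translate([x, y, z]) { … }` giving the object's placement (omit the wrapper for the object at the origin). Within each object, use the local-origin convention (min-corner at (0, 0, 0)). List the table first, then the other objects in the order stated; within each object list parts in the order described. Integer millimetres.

translate([0, 0, 733]) cube([1592, 814, 31]);
translate([77, 77, 0]) cylinder(h = 733, r = 44);
translate([1515, 77, 0]) cylinder(h = 733, r = 44);
translate([77, 737, 0]) cylinder(h = 733, r = 44);
translate([1515, 737, 0]) cylinder(h = 733, r = 44);
translate([0, 974, 0]) {
  cube([59, 30, 881]);
  translate([295, 0, 0]) cube([59, 30, 881]);
  translate([59, 0, 0]) cube([236, 30, 59]);
  translate([59, 0, 822]) cube([236, 30, 59]);
}
translate([0, 0, 764]) {
  translate([0, 0, 353]) cube([277, 333, 28]);
  translate([23, 23, 0]) cylinder(h = 353, r = 23);
  translate([254, 23, 0]) cylinder(h = 353, r = 23);
  translate([23, 310, 0]) cylinder(h = 353, r = 23);
  translate([254, 310, 0]) cylinder(h = 353, r = 23);
}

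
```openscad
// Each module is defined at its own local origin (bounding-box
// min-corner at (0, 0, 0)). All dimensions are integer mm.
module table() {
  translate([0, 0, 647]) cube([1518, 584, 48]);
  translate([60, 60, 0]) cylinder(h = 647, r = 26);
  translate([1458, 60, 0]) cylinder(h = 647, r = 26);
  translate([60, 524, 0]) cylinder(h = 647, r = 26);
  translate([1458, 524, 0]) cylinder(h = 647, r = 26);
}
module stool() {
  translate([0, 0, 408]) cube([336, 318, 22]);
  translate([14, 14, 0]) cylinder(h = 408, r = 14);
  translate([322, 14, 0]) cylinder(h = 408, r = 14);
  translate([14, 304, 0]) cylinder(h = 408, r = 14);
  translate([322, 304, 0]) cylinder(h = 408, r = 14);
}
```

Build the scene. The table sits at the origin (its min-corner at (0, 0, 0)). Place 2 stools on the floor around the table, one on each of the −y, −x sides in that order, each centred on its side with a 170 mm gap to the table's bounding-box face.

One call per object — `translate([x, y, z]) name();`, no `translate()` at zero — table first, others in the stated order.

table();
translate([591, -488, 0]) stool();
translate([-506, 133, 0]) stool();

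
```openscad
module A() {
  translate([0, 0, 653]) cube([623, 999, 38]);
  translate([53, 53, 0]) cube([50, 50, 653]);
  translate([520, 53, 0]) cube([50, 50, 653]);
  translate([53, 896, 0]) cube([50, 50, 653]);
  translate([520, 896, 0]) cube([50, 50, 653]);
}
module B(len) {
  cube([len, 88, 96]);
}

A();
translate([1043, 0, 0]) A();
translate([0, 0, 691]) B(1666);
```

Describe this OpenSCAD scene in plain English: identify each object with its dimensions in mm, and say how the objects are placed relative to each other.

A is a table with a 623×999 mm rectangular top, 38 mm thick, top surface at z = 691 mm, supported by four 50×50 mm square legs, each inset 53 mm from the nearest pair of top edges, running from the floor.

B is a rectangular beam 1666 mm long (x), 88 mm deep (y), 96 mm thick (z).

The beam spans the tops of two tables placed 420 mm apart, resting at z = 691 mm.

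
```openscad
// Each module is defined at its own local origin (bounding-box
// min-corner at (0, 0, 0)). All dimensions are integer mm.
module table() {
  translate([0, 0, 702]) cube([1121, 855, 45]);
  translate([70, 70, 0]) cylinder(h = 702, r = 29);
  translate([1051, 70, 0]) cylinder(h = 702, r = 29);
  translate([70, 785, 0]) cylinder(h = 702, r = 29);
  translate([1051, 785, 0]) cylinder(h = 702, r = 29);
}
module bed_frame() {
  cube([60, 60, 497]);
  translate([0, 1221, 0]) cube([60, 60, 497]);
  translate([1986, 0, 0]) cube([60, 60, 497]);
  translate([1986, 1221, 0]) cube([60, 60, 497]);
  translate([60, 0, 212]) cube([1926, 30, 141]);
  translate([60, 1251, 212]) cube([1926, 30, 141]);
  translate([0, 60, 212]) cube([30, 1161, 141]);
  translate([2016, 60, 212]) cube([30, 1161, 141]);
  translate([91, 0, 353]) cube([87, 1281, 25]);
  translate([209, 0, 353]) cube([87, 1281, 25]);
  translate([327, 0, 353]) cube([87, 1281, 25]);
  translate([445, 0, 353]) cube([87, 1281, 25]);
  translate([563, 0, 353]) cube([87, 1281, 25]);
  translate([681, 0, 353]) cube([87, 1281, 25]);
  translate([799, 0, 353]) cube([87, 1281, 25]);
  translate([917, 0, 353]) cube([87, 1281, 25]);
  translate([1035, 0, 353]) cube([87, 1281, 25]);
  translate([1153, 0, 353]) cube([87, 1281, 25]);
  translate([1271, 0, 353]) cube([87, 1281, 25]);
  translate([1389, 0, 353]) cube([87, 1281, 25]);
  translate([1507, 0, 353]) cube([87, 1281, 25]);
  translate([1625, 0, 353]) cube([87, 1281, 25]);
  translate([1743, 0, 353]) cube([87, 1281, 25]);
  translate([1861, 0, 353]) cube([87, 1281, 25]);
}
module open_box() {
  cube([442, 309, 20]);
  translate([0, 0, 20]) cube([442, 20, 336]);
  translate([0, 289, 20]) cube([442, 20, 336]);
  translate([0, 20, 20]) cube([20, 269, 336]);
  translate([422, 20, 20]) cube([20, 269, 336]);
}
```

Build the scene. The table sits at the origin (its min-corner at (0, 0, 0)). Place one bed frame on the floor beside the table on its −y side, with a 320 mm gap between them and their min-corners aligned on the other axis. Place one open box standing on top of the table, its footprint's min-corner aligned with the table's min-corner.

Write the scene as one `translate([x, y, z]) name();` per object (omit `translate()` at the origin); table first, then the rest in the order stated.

table();
translate([0, -1601, 0]) bed_frame();
translate([0, 0, 747]) open_box();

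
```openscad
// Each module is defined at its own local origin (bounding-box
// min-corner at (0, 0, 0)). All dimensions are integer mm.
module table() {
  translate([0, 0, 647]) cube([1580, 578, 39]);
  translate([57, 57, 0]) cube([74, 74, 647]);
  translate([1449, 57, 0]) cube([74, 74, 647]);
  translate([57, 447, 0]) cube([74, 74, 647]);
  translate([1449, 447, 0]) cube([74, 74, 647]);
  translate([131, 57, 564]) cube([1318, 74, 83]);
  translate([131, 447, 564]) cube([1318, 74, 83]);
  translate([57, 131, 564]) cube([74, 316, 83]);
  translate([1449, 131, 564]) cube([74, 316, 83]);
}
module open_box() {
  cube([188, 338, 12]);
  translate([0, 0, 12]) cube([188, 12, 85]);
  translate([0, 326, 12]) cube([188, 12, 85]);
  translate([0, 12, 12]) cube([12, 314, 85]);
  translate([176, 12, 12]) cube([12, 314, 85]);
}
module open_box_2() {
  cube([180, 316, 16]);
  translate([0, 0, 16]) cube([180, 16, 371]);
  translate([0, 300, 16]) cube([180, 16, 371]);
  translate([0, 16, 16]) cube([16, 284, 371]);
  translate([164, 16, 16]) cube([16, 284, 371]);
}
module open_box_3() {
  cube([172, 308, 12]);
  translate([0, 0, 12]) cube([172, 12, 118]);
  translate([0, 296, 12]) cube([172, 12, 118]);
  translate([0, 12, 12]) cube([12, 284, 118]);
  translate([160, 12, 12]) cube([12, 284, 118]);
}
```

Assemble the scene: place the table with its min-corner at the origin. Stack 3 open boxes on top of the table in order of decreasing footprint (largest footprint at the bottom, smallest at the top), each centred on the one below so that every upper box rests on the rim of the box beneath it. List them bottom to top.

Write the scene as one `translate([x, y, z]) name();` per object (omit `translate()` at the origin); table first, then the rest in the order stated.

table();
translate([696, 120, 686]) open_box();
translate([700, 131, 783]) open_box_2();
translate([704, 135, 1170]) open_box_3();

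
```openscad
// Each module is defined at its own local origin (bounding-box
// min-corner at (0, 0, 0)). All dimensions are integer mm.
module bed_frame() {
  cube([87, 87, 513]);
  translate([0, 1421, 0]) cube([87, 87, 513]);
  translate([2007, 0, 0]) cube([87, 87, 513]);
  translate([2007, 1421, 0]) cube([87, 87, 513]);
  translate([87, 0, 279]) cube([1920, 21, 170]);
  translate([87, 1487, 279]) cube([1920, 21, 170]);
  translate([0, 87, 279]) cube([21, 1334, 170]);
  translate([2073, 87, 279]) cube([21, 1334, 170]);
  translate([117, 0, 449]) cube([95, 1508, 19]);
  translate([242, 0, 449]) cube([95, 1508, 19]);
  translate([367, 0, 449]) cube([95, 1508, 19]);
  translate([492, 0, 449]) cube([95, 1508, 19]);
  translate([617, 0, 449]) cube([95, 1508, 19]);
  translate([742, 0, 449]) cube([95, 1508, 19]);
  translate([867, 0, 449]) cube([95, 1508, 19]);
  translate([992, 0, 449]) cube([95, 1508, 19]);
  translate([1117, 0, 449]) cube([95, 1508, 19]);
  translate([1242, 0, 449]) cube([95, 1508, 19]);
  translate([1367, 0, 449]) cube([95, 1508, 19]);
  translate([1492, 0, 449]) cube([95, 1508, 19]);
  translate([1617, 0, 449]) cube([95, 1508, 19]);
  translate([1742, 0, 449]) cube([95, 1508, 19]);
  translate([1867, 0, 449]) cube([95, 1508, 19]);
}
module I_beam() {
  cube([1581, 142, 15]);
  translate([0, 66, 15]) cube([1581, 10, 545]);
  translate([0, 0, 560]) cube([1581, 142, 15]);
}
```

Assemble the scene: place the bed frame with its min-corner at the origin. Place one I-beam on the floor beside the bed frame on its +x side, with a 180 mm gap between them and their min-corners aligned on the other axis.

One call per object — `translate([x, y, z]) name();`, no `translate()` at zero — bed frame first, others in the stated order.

bed_frame();
translate([2274, 0, 0]) I_beam();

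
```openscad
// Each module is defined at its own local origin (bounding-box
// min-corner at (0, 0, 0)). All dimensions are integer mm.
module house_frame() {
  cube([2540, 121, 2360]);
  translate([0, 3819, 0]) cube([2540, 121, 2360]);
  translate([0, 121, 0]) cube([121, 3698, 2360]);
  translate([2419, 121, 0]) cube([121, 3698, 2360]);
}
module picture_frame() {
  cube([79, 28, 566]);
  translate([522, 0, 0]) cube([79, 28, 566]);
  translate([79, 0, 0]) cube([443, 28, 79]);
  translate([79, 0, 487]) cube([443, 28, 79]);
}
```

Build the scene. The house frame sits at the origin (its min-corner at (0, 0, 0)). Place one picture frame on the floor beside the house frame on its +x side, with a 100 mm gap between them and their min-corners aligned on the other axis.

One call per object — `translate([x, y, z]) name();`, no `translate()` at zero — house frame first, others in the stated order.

house_frame();
translate([2640, 0, 0]) picture_frame();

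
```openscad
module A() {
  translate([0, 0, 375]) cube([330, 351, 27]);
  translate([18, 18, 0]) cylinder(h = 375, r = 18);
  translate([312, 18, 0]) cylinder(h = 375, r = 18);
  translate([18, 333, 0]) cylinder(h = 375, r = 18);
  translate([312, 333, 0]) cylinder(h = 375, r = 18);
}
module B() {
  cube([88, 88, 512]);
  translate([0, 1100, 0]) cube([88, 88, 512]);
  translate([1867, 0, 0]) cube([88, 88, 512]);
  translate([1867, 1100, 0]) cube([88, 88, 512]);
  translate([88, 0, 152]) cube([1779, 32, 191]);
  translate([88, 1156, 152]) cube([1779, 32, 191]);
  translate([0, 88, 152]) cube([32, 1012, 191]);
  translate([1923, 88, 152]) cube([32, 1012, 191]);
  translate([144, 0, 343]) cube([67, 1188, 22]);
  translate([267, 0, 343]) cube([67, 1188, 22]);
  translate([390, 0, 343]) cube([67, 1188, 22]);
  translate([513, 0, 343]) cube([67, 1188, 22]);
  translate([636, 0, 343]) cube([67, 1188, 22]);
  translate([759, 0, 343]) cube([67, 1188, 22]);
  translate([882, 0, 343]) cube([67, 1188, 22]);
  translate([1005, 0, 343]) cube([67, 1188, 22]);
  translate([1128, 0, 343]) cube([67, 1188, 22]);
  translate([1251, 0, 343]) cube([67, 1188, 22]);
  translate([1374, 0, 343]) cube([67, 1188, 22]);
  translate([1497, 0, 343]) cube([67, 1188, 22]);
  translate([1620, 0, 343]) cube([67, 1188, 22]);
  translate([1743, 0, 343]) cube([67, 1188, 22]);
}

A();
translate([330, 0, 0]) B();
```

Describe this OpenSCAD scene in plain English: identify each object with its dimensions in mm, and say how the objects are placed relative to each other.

A is a four-legged stool. The seat is a 330×351×27 mm slab whose top surface is at z = 402 mm; four round legs, each 36 mm in diameter, run from the floor (z = 0) to the underside of the seat, each leg's axis is inset half a diameter from the nearest pair of seat edges (so the leg's bounding box is flush with the corner).

B is a bed frame 1955 mm long (x) by 1188 mm wide (y). Four 88×88 mm corner posts, 512 mm tall, at the corners of the footprint. Four rails of 32 mm thickness and 191 mm height run between adjacent posts with their undersides at z = 152 mm, their outer faces flush with the outside of the frame (the two x-running rails run between the posts' inner faces; the two y-running rails run between the posts' inner faces). 14 slats, each 67 mm wide (x) and 22 mm thick, lie across the top of the two x-running rails, running the full 1188 mm width of the frame in y; the slats are evenly spaced along x between the inner faces of the end posts with equal gaps (rounded down to the nearest mm) at the −x end and between each pair — any rounding remainder accumulates at the +x end.

The bed frame is against the stool's +x side, with their −y faces flush.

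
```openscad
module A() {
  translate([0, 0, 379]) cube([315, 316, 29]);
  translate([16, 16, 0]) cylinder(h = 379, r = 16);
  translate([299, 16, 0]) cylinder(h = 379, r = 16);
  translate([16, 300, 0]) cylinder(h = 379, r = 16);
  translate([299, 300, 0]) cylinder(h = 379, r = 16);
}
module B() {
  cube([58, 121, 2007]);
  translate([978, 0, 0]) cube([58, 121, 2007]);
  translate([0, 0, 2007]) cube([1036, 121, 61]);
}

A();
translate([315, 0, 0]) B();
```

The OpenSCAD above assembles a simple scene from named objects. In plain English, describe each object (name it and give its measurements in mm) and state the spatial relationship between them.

A is a four-legged stool. The seat is 315×316 mm, 29 mm thick, top at z = 408 mm. It stands on four round legs, each 32 mm in diameter, from z = 0 to the seat underside, each leg's axis is inset half a diameter from the nearest pair of seat edges (so the leg's bounding box is flush with the corner).

B is a door frame. The clear opening is 920 mm wide and 2007 mm high. Two 58 mm wide jambs, 121 mm deep, stand either side of the opening from the floor to the top of the opening. A 61 mm thick head sits across the top of both jambs, spanning the full outside width of the frame.

The door frame is against the stool's +x side, with their −y faces flush.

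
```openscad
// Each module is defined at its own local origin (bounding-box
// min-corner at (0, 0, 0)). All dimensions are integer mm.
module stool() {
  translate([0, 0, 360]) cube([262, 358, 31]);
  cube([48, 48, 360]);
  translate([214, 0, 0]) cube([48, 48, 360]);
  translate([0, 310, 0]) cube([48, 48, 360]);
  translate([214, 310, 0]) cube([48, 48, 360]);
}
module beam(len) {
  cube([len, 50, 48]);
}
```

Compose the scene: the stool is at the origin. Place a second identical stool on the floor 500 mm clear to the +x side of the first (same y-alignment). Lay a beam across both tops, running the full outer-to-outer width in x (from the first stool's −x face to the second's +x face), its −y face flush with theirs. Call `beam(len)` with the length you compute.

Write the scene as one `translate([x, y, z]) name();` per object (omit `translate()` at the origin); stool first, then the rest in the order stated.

stool();
translate([762, 0, 0]) stool();
translate([0, 0, 391]) beam(1024);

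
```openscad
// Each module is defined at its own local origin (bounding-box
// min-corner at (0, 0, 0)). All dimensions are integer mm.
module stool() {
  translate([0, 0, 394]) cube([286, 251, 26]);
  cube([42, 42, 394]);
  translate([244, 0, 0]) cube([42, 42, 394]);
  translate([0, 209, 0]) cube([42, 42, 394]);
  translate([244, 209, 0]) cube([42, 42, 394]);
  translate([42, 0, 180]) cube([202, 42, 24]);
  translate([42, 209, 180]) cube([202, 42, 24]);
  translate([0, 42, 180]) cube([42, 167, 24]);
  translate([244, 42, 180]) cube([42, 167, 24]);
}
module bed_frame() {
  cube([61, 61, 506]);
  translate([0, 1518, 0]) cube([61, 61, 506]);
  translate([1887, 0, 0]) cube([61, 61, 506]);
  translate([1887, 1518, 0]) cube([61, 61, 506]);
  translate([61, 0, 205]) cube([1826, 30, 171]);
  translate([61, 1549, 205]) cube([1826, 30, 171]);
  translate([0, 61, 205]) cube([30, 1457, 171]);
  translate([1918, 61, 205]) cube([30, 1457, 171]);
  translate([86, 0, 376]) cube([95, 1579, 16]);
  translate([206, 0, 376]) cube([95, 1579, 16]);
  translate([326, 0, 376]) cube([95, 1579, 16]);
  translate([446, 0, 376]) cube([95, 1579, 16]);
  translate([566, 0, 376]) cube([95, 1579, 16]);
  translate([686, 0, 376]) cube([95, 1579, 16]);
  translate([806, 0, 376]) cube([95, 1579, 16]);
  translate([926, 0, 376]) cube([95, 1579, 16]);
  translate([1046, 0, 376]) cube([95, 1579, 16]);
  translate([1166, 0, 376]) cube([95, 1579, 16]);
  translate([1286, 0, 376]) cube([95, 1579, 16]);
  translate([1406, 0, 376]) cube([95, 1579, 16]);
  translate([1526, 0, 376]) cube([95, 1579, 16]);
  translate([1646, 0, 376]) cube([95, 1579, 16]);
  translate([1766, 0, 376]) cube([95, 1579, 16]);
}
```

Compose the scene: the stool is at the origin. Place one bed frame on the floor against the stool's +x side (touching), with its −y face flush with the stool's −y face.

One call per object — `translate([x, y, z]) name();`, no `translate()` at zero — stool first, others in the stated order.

stool();
translate([286, 0, 0]) bed_frame();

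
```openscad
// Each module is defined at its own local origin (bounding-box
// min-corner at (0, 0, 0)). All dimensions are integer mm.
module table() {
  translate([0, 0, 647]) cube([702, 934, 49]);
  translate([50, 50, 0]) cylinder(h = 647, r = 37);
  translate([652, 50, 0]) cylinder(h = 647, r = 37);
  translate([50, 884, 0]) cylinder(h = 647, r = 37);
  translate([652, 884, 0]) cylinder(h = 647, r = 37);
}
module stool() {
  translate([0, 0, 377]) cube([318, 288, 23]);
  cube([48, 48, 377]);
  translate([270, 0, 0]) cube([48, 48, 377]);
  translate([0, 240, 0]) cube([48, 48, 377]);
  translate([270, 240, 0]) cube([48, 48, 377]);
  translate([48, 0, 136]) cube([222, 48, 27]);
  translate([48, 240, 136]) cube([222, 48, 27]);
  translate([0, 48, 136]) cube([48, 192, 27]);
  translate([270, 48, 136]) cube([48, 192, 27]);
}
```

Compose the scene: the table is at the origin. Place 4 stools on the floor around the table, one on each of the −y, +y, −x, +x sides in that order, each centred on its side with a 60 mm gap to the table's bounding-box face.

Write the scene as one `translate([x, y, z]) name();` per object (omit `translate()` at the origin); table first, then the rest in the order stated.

table();
translate([192, -348, 0]) stool();
translate([192, 994, 0]) stool();
translate([-378, 323, 0]) stool();
translate([762, 323, 0]) stool();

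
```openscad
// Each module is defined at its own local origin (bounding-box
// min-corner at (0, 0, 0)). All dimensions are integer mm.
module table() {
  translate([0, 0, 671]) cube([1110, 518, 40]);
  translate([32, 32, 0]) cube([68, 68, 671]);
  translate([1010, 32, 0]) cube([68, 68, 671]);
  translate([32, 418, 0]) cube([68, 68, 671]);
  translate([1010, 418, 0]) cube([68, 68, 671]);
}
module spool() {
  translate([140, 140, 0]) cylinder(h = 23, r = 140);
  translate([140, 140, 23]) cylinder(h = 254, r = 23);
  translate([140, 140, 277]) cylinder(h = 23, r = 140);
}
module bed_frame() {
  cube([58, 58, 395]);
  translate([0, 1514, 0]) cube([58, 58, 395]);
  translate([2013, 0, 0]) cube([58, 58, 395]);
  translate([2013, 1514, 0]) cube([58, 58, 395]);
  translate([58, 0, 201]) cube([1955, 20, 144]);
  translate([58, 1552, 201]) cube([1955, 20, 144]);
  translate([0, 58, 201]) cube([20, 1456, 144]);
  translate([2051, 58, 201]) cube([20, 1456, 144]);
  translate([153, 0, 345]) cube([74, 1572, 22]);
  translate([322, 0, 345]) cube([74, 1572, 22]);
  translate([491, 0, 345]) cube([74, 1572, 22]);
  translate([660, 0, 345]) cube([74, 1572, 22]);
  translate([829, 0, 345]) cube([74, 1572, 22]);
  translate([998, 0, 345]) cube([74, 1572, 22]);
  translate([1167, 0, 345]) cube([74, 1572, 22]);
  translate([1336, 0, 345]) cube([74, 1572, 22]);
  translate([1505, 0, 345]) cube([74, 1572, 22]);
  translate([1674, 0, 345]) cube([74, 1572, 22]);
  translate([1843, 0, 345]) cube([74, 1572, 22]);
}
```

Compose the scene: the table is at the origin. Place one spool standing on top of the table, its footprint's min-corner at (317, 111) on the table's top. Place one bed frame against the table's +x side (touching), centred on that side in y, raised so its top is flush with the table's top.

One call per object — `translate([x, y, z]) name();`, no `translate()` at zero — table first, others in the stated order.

table();
translate([317, 111, 711]) spool();
translate([1110, -527, 316]) bed_frame();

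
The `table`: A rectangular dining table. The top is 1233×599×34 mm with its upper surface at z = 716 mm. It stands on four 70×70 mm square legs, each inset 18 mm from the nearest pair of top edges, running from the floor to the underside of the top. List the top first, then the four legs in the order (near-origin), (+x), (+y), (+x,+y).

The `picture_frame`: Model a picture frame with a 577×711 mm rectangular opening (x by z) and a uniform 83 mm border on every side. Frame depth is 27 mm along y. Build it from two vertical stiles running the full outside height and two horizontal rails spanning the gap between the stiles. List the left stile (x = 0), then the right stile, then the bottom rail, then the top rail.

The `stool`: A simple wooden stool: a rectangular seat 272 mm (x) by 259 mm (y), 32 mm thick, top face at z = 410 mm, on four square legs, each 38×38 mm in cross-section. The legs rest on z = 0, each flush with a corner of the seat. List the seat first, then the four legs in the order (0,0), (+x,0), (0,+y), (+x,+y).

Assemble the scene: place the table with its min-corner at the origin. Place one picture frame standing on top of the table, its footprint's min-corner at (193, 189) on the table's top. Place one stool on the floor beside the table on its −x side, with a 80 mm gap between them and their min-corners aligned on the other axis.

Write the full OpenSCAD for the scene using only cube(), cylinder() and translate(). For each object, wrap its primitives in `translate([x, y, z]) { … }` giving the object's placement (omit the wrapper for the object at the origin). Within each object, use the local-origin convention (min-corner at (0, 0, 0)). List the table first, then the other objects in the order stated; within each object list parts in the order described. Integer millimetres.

translate([0, 0, 682]) cube([1233, 599, 34]);
translate([18, 18, 0]) cube([70, 70, 682]);
translate([1145, 18, 0]) cube([70, 70, 682]);
translate([18, 511, 0]) cube([70, 70, 682]);
translate([1145, 511, 0]) cube([70, 70, 682]);
translate([193, 189, 716]) {
  cube([83, 27, 877]);
  translate([660, 0, 0]) cube([83, 27, 877]);
  translate([83, 0, 0]) cube([577, 27, 83]);
  translate([83, 0, 794]) cube([577, 27, 83]);
}
translate([-352, 0, 0]) {
  translate([0, 0, 378]) cube([272, 259, 32]);
  cube([38, 38, 378]);
  translate([234, 0, 0]) cube([38, 38, 378]);
  translate([0, 221, 0]) cube([38, 38, 378]);
  translate([234, 221, 0]) cube([38, 38, 378]);
}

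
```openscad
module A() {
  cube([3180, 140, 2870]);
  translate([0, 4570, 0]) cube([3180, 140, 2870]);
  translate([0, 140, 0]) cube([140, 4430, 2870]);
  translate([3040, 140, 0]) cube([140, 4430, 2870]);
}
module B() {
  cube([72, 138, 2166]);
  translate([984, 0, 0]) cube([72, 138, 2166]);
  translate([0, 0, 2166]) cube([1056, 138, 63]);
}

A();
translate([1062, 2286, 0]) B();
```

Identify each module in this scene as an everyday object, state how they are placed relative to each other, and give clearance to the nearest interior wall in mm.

A is a house frame. B is a door frame. The door frame sits inside the house frame, centred. The clearance to the nearest interior wall is 922 mm.

Clearances: x = 922, y = 2146; minimum 922 mm.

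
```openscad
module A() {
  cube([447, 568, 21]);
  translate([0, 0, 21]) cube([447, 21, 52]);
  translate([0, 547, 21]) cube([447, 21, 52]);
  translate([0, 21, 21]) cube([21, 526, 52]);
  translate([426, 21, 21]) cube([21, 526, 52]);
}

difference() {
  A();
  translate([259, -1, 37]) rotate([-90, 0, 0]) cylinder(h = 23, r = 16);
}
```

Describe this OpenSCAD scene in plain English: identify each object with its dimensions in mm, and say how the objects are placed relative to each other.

A is an open storage box with external size 447×568×73 mm and wall thickness 21 mm (the base is also 21 mm thick). The base covers the whole footprint; the four walls stand on the base, with the y-facing walls full-width and the x-facing walls fitting between their inner faces.

The open box has a circular hole of radius 16 mm through its front wall, centred at (x = 259, z = 37).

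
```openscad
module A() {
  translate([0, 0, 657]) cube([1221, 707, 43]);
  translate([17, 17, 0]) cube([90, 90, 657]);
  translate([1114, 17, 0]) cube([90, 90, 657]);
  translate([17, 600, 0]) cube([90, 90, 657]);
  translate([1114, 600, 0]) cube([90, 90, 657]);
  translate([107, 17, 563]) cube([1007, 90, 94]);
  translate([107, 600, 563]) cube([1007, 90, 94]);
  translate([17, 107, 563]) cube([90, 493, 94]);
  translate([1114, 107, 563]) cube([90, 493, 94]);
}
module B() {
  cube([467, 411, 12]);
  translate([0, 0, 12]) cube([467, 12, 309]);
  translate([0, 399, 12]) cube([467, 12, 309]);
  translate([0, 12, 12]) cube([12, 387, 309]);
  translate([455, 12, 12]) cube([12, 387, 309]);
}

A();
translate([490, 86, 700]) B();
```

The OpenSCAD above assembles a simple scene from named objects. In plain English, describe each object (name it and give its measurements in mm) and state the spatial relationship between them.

A is a table: top 1221 mm (x) × 707 mm (y), 43 mm thick, upper face at z = 700 mm, on four 90×90 mm square legs, each inset 17 mm from the nearest pair of top edges, running from z = 0 to the bottom of the top. Four apron rails, 90 mm thick and 94 mm tall, run between adjacent legs with their top edges flush with the underside of the top and their outer faces flush with the legs' outer faces.

B is an open-topped rectangular box: outside dimensions 467×411×321 mm, with a uniform wall and base thickness of 12 mm. The base is a full 467×411 slab on the floor; four walls sit on top of the base. The front and back walls (the −y and +y sides) span the full width; the two side walls fit between them.

The open box is on top of the table.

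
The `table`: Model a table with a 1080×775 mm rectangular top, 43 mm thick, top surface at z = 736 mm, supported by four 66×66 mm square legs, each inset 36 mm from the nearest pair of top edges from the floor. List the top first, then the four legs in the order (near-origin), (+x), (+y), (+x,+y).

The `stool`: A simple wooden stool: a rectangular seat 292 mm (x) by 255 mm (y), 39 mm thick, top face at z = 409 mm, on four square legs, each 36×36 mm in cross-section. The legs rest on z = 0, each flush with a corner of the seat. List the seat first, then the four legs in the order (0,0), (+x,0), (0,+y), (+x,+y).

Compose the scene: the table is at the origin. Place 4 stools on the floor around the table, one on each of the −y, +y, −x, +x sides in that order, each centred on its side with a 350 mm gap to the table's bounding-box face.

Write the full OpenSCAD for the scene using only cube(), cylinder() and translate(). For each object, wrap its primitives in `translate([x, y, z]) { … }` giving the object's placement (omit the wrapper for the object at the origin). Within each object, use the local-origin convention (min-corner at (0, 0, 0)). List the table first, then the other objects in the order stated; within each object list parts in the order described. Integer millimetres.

translate([0, 0, 693]) cube([1080, 775, 43]);
translate([36, 36, 0]) cube([66, 66, 693]);
translate([978, 36, 0]) cube([66, 66, 693]);
translate([36, 673, 0]) cube([66, 66, 693]);
translate([978, 673, 0]) cube([66, 66, 693]);
translate([394, -605, 0]) {
  translate([0, 0, 370]) cube([292, 255, 39]);
  cube([36, 36, 370]);
  translate([256, 0, 0]) cube([36, 36, 370]);
  translate([0, 219, 0]) cube([36, 36, 370]);
  translate([256, 219, 0]) cube([36, 36, 370]);
}
translate([394, 1125, 0]) {
  translate([0, 0, 370]) cube([292, 255, 39]);
  cube([36, 36, 370]);
  translate([256, 0, 0]) cube([36, 36, 370]);
  translate([0, 219, 0]) cube([36, 36, 370]);
  translate([256, 219, 0]) cube([36, 36, 370]);
}
translate([-642, 260, 0]) {
  translate([0, 0, 370]) cube([292, 255, 39]);
  cube([36, 36, 370]);
  translate([256, 0, 0]) cube([36, 36, 370]);
  translate([0, 219, 0]) cube([36, 36, 370]);
  translate([256, 219, 0]) cube([36, 36, 370]);
}
translate([1430, 260, 0]) {
  translate([0, 0, 370]) cube([292, 255, 39]);
  cube([36, 36, 370]);
  translate([256, 0, 0]) cube([36, 36, 370]);
  translate([0, 219, 0]) cube([36, 36, 370]);
  translate([256, 219, 0]) cube([36, 36, 370]);
}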